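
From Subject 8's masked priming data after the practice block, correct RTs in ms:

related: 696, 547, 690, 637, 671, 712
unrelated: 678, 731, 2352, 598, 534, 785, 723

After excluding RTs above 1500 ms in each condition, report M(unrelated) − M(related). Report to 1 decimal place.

16.0 ms

unrelated: exclude 2352
M(related) = 3953/6 = 658.833
M(unrelated) = 4049/6 = 674.833
Difference = 674.833 − 658.833 = 16.000 ms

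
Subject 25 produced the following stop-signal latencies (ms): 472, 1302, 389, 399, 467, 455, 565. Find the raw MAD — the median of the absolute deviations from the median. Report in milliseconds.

68 ms

Sorted: 389, 399, 455, 467, 472, 565, 1302 → median = 467
|x − 467|: 5, 835, 78, 68, 0, 12, 98
Sorted deviations: 0, 5, 12, 68, 78, 98, 835 → MAD = 68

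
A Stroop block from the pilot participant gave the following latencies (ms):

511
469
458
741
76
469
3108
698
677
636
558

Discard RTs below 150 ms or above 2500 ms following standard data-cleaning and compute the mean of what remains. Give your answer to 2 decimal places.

579.67 ms

Excluded: 76, 3108
Retained (n=9): Σ = 5217
Mean = 5217/9 = 579.6667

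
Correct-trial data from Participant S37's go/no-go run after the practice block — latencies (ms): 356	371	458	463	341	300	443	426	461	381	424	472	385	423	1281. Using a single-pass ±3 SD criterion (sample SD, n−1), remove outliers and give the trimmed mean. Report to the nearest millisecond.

407 ms

n = 15, ΣRT = 6985, M = 465.667
Σ(x−M)² = 748191.33; s = √(748191.33/14) = 231.176
Cutoffs: 465.667 ± 3·231.176 → [-227.9, 1159.2]
Outside: 1281 → excluded.
Retained (n=14): Σ = 5704, mean = 5704/14 = 407.429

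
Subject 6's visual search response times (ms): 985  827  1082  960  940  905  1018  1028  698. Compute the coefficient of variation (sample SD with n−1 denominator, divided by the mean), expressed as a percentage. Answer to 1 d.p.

12.4%

n = 9, Σ = 8443, M = 938.1111
Σ(x−M)² = 108942.889; s = √(108942.889/8) = 116.6956
CV = 116.6956 / 938.1111 = 0.12439 = 12.439%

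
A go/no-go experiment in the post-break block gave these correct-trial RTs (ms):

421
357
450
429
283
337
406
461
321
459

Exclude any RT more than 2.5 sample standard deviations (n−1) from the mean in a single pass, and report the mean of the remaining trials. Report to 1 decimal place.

392.4 ms

n = 10, ΣRT = 3924, M = 392.400
Σ(x−M)² = 36190.40; s = √(36190.40/9) = 63.413
Cutoffs: 392.400 ± 2.5·63.413 → [233.9, 550.9]
No RTs fall outside the cutoffs; all 10 retained. Mean = 3924/10 = 392.400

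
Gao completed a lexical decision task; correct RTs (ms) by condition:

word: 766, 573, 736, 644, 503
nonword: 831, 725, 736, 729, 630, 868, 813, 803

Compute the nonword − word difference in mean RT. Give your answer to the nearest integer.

122 ms

M(word) = 3222/5 = 644.400
M(nonword) = 6135/8 = 766.875
Difference = 766.875 − 644.400 = 122.475 ms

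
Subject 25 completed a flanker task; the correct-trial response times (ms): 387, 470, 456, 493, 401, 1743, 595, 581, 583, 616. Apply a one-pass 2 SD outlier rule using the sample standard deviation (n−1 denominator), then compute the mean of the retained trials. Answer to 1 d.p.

509.1 ms

n = 10, ΣRT = 6325, M = 632.500
Σ(x−M)² = 1430872.50; s = √(1430872.50/9) = 398.730
Cutoffs: 632.500 ± 2·398.730 → [-165.0, 1430.0]
Outside: 1743 → excluded.
Retained (n=9): Σ = 4582, mean = 4582/9 = 509.111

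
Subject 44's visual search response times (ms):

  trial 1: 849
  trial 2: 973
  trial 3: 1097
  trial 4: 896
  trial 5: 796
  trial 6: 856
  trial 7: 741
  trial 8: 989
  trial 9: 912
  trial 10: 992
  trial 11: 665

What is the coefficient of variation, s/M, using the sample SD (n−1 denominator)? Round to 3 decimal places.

0.140

n = 11, Σ = 9766, M = 887.8182
Σ(x−M)² = 154909.636; s = √(154909.636/10) = 124.4627
CV = 124.4627 / 887.8182 = 0.14019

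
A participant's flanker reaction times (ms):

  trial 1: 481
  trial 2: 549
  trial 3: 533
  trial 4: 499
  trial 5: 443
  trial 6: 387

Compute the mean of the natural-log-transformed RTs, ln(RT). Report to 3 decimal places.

ln(RT): 6.1759, 6.3081, 6.2785, 6.2126, 6.0936, 5.9584
Σ ln(RT) = 37.0271
Mean = 37.0271/6 = 6.17118

6.171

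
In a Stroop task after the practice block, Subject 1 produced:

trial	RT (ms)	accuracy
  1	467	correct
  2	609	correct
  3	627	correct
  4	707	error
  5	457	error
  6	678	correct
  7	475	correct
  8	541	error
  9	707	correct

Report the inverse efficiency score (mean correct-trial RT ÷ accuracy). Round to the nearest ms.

Correct trials (n=6): 467, 609, 627, 678, 475, 707
Mean correct RT = 3563/6 = 593.8333 ms
Proportion correct = 6/9
IES = 593.8333 / (6/9) = 890.750 ms

891 ms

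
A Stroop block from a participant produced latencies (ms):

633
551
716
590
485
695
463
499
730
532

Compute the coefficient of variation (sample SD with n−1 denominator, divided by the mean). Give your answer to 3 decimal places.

n = 10, Σ = 5894, M = 589.4000
Σ(x−M)² = 88666.400; s = √(88666.400/9) = 99.2563
CV = 99.2563 / 589.4000 = 0.16840

0.168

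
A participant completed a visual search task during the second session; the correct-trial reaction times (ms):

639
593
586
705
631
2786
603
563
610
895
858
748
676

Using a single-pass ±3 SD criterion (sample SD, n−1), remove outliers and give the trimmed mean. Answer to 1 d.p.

n = 13, ΣRT = 10893, M = 837.923
Σ(x−M)² = 4239198.92; s = √(4239198.92/12) = 594.362
Cutoffs: 837.923 ± 3·594.362 → [-945.2, 2621.0]
Outside: 2786 → excluded.
Retained (n=12): Σ = 8107, mean = 8107/12 = 675.583

675.6 ms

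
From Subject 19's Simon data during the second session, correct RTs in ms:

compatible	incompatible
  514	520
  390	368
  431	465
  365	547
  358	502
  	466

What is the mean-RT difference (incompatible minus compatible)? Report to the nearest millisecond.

66 ms

M(compatible) = 2058/5 = 411.600
M(incompatible) = 2868/6 = 478.000
Difference = 478.000 − 411.600 = 66.400 ms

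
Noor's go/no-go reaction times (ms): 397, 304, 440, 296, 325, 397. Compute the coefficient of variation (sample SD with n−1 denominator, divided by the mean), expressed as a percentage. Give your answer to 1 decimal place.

16.5%

n = 6, Σ = 2159, M = 359.8333
Σ(x−M)² = 17594.833; s = √(17594.833/5) = 59.3209
CV = 59.3209 / 359.8333 = 0.16486 = 16.486%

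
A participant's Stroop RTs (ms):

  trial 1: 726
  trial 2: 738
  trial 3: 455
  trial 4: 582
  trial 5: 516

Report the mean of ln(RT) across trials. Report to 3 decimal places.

ln(RT): 6.5876, 6.6039, 6.1203, 6.3665, 6.2461
Σ ln(RT) = 31.9244
Mean = 31.9244/5 = 6.38487

6.385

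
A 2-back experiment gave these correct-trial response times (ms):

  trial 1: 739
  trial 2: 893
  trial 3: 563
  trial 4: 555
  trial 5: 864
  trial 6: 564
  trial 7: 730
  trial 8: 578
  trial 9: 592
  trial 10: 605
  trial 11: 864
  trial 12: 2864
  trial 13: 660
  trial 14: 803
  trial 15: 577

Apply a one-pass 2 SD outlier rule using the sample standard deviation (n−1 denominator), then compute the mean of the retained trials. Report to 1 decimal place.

684.8 ms

n = 15, ΣRT = 12451, M = 830.067
Σ(x−M)² = 4643798.93; s = √(4643798.93/14) = 575.934
Cutoffs: 830.067 ± 2·575.934 → [-321.8, 1981.9]
Outside: 2864 → excluded.
Retained (n=14): Σ = 9587, mean = 9587/14 = 684.786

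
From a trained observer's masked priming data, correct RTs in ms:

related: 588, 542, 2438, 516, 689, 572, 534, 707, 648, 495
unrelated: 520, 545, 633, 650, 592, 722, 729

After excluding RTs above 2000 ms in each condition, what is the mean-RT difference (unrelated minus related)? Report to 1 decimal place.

related: exclude 2438
M(related) = 5291/9 = 587.889
M(unrelated) = 4391/7 = 627.286
Difference = 627.286 − 587.889 = 39.397 ms

39.4 ms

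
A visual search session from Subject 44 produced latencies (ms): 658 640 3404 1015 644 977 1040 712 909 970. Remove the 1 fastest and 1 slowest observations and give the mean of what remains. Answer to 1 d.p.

865.6 ms

Sorted: 640, 644, 658, 712, 909, 970, 977, 1015, 1040, 3404
Drop lowest 1 (640) and highest 1 (3404)
Remaining (n=8): Σ = 6925, mean = 6925/8 = 865.625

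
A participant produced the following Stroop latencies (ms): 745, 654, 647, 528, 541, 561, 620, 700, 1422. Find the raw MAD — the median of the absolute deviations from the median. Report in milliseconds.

Sorted: 528, 541, 561, 620, 647, 654, 700, 745, 1422 → median = 647
|x − 647|: 98, 7, 0, 119, 106, 86, 27, 53, 775
Sorted deviations: 0, 7, 27, 53, 86, 98, 106, 119, 775 → MAD = 86

86 ms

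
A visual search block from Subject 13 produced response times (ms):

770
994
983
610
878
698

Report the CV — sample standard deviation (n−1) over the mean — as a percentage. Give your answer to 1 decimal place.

19.0%

n = 6, Σ = 4933, M = 822.1667
Σ(x−M)² = 121664.833; s = √(121664.833/5) = 155.9903
CV = 155.9903 / 822.1667 = 0.18973 = 18.973%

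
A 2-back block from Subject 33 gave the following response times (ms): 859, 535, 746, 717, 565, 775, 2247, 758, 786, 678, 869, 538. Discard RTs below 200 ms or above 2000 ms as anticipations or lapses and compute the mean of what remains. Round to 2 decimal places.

711.45 ms

Excluded: 2247
Retained (n=11): Σ = 7826
Mean = 7826/11 = 711.4545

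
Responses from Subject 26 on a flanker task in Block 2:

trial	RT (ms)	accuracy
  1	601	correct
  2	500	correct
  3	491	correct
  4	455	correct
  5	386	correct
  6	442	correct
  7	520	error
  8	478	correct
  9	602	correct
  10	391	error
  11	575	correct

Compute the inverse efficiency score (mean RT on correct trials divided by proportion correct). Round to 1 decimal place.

Correct trials (n=9): 601, 500, 491, 455, 386, 442, 478, 602, 575
Mean correct RT = 4530/9 = 503.3333 ms
Proportion correct = 9/11
IES = 503.3333 / (9/11) = 615.185 ms

615.2 ms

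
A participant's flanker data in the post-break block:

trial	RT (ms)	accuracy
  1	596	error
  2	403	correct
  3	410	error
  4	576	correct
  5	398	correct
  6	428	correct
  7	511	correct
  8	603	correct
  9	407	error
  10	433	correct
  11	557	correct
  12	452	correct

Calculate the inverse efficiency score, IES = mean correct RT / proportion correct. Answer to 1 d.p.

Correct trials (n=9): 403, 576, 398, 428, 511, 603, 433, 557, 452
Mean correct RT = 4361/9 = 484.5556 ms
Proportion correct = 9/12
IES = 484.5556 / (9/12) = 646.074 ms

646.1 ms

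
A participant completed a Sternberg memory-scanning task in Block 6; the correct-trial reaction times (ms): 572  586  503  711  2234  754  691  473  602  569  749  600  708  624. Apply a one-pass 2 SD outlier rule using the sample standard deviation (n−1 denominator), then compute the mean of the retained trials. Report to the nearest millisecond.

n = 14, ΣRT = 10376, M = 741.143
Σ(x−M)² = 2497299.71; s = √(2497299.71/13) = 438.292
Cutoffs: 741.143 ± 2·438.292 → [-135.4, 1617.7]
Outside: 2234 → excluded.
Retained (n=13): Σ = 8142, mean = 8142/13 = 626.308

626 ms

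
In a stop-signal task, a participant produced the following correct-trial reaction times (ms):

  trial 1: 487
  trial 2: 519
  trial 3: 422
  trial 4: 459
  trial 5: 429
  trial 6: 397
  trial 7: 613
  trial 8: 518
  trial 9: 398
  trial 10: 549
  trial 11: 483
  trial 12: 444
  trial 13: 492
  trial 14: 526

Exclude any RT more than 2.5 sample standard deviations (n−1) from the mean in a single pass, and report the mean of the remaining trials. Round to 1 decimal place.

481.1 ms

n = 14, ΣRT = 6736, M = 481.143
Σ(x−M)² = 49029.71; s = √(49029.71/13) = 61.413
Cutoffs: 481.143 ± 2.5·61.413 → [327.6, 634.7]
No RTs fall outside the cutoffs; all 14 retained. Mean = 6736/14 = 481.143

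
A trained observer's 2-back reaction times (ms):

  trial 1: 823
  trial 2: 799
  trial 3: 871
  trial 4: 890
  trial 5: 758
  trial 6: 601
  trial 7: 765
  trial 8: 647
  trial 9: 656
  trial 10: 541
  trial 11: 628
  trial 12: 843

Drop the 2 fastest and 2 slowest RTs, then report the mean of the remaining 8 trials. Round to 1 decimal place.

739.9 ms

Sorted: 541, 601, 628, 647, 656, 758, 765, 799, 823, 843, 871, 890
Drop lowest 2 (541, 601) and highest 2 (871, 890)
Remaining (n=8): Σ = 5919, mean = 5919/8 = 739.875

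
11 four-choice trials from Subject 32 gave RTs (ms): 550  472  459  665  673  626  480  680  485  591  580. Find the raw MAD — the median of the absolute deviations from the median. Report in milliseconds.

Sorted: 459, 472, 480, 485, 550, 580, 591, 626, 665, 673, 680 → median = 580
|x − 580|: 30, 108, 121, 85, 93, 46, 100, 100, 95, 11, 0
Sorted deviations: 0, 11, 30, 46, 85, 93, 95, 100, 100, 108, 121 → MAD = 93

93 ms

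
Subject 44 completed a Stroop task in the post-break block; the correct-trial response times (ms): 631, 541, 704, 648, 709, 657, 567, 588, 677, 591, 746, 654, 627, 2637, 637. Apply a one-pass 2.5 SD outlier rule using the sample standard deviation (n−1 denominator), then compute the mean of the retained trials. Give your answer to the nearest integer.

n = 15, ΣRT = 11614, M = 774.267
Σ(x−M)² = 3760100.93; s = √(3760100.93/14) = 518.246
Cutoffs: 774.267 ± 2.5·518.246 → [-521.3, 2069.9]
Outside: 2637 → excluded.
Retained (n=14): Σ = 8977, mean = 8977/14 = 641.214

641 ms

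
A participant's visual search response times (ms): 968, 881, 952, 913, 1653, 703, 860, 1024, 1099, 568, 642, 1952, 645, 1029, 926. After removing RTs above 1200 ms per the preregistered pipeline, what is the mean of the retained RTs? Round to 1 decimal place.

Excluded: 1653, 1952
Retained (n=13): Σ = 11210
Mean = 11210/13 = 862.3077

862.3 ms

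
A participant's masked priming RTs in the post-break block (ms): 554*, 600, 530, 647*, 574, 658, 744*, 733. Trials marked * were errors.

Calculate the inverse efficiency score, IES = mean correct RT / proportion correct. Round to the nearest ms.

Correct trials (n=5): 600, 530, 574, 658, 733
Mean correct RT = 3095/5 = 619.0000 ms
Proportion correct = 5/8
IES = 619.0000 / (5/8) = 990.400 ms

990 ms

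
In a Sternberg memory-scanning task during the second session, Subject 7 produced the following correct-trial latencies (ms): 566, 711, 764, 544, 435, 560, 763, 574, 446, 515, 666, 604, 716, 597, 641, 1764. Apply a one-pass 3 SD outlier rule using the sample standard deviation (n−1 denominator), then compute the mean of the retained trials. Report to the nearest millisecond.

607 ms

n = 16, ΣRT = 10866, M = 679.125
Σ(x−M)² = 1404761.75; s = √(1404761.75/15) = 306.024
Cutoffs: 679.125 ± 3·306.024 → [-238.9, 1597.2]
Outside: 1764 → excluded.
Retained (n=15): Σ = 9102, mean = 9102/15 = 606.800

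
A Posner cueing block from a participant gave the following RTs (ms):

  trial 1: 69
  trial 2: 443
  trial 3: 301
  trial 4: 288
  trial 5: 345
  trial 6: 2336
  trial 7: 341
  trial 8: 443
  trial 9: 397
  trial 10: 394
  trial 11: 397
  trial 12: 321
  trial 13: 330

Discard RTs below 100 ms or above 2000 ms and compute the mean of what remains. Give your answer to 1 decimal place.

363.6 ms

Excluded: 69, 2336
Retained (n=11): Σ = 4000
Mean = 4000/11 = 363.6364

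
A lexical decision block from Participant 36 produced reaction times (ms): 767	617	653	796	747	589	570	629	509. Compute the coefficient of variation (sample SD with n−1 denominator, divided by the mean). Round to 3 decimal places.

0.149

n = 9, Σ = 5877, M = 653.0000
Σ(x−M)² = 75874.000; s = √(75874.000/8) = 97.3871
CV = 97.3871 / 653.0000 = 0.14914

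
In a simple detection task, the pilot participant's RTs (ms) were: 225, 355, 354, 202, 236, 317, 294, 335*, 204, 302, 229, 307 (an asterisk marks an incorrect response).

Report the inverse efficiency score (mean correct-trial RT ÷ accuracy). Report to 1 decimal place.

300.0 ms

Correct trials (n=11): 225, 355, 354, 202, 236, 317, 294, 204, 302, 229, 307
Mean correct RT = 3025/11 = 275.0000 ms
Proportion correct = 11/12
IES = 275.0000 / (11/12) = 300.000 ms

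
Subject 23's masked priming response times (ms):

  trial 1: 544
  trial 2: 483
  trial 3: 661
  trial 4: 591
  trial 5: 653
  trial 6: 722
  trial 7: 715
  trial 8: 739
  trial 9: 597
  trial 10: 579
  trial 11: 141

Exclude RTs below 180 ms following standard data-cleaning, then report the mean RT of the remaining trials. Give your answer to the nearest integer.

Excluded: 141
Retained (n=10): Σ = 6284
Mean = 6284/10 = 628.4000

628 ms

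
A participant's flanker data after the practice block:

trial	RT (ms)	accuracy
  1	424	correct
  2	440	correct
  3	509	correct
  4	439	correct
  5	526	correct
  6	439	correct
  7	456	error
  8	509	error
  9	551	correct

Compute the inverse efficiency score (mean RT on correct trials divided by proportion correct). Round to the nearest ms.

611 ms

Correct trials (n=7): 424, 440, 509, 439, 526, 439, 551
Mean correct RT = 3328/7 = 475.4286 ms
Proportion correct = 7/9
IES = 475.4286 / (7/9) = 611.265 ms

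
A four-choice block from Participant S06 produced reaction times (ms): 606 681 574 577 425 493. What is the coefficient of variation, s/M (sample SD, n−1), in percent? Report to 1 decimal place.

n = 6, Σ = 3356, M = 559.3333
Σ(x−M)² = 39953.333; s = √(39953.333/5) = 89.3905
CV = 89.3905 / 559.3333 = 0.15982 = 15.982%

16.0%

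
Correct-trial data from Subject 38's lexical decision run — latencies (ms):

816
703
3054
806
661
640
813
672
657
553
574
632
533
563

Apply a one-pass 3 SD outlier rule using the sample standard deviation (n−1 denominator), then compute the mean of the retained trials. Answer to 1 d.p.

663.3 ms

n = 14, ΣRT = 11677, M = 834.071
Σ(x−M)² = 5423654.93; s = √(5423654.93/13) = 645.913
Cutoffs: 834.071 ± 3·645.913 → [-1103.7, 2771.8]
Outside: 3054 → excluded.
Retained (n=13): Σ = 8623, mean = 8623/13 = 663.308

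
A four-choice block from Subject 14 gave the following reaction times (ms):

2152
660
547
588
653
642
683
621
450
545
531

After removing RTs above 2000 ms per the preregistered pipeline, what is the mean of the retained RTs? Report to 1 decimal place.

Excluded: 2152
Retained (n=10): Σ = 5920
Mean = 5920/10 = 592.0000

592.0 ms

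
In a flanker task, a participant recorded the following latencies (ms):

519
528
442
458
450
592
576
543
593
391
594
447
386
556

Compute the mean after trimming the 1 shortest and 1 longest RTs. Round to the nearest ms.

Sorted: 386, 391, 442, 447, 450, 458, 519, 528, 543, 556, 576, 592, 593, 594
Drop lowest 1 (386) and highest 1 (594)
Remaining (n=12): Σ = 6095, mean = 6095/12 = 507.917

508 ms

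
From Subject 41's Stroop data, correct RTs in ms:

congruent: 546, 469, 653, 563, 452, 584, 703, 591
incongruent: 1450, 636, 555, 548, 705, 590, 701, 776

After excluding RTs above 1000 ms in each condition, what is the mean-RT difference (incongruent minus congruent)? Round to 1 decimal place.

incongruent: exclude 1450
M(congruent) = 4561/8 = 570.125
M(incongruent) = 4511/7 = 644.429
Difference = 644.429 − 570.125 = 74.304 ms

74.3 ms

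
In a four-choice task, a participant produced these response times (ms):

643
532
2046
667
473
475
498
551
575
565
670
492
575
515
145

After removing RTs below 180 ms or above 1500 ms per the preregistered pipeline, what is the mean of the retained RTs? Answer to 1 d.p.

Excluded: 145, 2046
Retained (n=13): Σ = 7231
Mean = 7231/13 = 556.2308

556.2 ms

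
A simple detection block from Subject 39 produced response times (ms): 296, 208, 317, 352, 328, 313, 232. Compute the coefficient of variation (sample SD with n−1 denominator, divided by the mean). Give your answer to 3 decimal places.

0.180

n = 7, Σ = 2046, M = 292.2857
Σ(x−M)² = 16633.429; s = √(16633.429/6) = 52.6520
CV = 52.6520 / 292.2857 = 0.18014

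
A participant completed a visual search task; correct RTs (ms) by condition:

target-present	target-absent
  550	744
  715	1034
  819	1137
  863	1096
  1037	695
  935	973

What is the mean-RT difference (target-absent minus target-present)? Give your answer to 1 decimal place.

M(target-present) = 4919/6 = 819.833
M(target-absent) = 5679/6 = 946.500
Difference = 946.500 − 819.833 = 126.667 ms

126.7 ms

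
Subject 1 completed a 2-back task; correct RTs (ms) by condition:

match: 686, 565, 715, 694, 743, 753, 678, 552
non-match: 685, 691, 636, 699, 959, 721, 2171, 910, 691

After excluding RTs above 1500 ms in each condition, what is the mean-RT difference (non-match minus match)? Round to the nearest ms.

76 ms

non-match: exclude 2171
M(match) = 5386/8 = 673.250
M(non-match) = 5992/8 = 749.000
Difference = 749.000 − 673.250 = 75.750 ms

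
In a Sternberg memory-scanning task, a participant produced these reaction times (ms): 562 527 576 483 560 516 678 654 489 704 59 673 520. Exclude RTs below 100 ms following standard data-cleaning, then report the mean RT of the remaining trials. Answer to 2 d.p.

Excluded: 59
Retained (n=12): Σ = 6942
Mean = 6942/12 = 578.5000

578.50 ms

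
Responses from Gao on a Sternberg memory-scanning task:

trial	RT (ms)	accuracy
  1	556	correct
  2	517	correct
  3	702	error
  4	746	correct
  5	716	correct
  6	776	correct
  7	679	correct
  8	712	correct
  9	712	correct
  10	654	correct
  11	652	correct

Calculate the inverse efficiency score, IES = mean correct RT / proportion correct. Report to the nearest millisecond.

Correct trials (n=10): 556, 517, 746, 716, 776, 679, 712, 712, 654, 652
Mean correct RT = 6720/10 = 672.0000 ms
Proportion correct = 10/11
IES = 672.0000 / (10/11) = 739.200 ms

739 ms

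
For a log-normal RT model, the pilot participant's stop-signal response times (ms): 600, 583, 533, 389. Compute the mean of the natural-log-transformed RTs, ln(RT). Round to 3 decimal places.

ln(RT): 6.3969, 6.3682, 6.2785, 5.9636
Σ ln(RT) = 25.0072
Mean = 25.0072/4 = 6.25180

6.252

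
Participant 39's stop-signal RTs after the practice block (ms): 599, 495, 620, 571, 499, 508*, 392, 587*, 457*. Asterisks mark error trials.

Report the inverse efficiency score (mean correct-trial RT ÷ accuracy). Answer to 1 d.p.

794.0 ms

Correct trials (n=6): 599, 495, 620, 571, 499, 392
Mean correct RT = 3176/6 = 529.3333 ms
Proportion correct = 6/9
IES = 529.3333 / (6/9) = 794.000 ms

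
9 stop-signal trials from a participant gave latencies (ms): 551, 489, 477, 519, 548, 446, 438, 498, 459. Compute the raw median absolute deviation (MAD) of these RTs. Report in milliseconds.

30 ms

Sorted: 438, 446, 459, 477, 489, 498, 519, 548, 551 → median = 489
|x − 489|: 62, 0, 12, 30, 59, 43, 51, 9, 30
Sorted deviations: 0, 9, 12, 30, 30, 43, 51, 59, 62 → MAD = 30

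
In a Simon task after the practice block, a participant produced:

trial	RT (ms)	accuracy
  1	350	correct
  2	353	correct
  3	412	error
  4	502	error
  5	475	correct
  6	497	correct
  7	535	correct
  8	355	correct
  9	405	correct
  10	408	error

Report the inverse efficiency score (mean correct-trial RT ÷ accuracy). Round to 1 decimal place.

Correct trials (n=7): 350, 353, 475, 497, 535, 355, 405
Mean correct RT = 2970/7 = 424.2857 ms
Proportion correct = 7/10
IES = 424.2857 / (7/10) = 606.122 ms

606.1 ms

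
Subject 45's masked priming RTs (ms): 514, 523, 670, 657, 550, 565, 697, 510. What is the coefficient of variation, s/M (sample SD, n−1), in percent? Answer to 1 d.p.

n = 8, Σ = 4686, M = 585.7500
Σ(x−M)² = 41083.500; s = √(41083.500/7) = 76.6099
CV = 76.6099 / 585.7500 = 0.13079 = 13.079%

13.1%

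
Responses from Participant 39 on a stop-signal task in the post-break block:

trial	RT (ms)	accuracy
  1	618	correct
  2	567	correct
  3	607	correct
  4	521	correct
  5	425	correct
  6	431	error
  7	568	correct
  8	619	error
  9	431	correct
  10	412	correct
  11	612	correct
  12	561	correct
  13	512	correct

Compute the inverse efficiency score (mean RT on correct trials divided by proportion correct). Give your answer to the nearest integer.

Correct trials (n=11): 618, 567, 607, 521, 425, 568, 431, 412, 612, 561, 512
Mean correct RT = 5834/11 = 530.3636 ms
Proportion correct = 11/13
IES = 530.3636 / (11/13) = 626.793 ms

627 ms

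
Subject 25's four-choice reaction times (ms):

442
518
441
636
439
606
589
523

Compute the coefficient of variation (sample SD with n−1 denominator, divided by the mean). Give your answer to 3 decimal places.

0.152

n = 8, Σ = 4194, M = 524.2500
Σ(x−M)² = 44367.500; s = √(44367.500/7) = 79.6129
CV = 79.6129 / 524.2500 = 0.15186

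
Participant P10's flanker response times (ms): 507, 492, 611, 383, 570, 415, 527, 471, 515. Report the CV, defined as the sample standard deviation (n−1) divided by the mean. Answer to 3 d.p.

n = 9, Σ = 4491, M = 499.0000
Σ(x−M)² = 40034.000; s = √(40034.000/8) = 70.7407
CV = 70.7407 / 499.0000 = 0.14176

0.142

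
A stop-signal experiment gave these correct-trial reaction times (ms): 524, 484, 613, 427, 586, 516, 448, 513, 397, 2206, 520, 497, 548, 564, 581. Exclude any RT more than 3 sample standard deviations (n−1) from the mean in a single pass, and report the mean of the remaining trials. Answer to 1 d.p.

515.6 ms

n = 15, ΣRT = 9424, M = 628.267
Σ(x−M)² = 2717084.93; s = √(2717084.93/14) = 440.542
Cutoffs: 628.267 ± 3·440.542 → [-693.4, 1949.9]
Outside: 2206 → excluded.
Retained (n=14): Σ = 7218, mean = 7218/14 = 515.571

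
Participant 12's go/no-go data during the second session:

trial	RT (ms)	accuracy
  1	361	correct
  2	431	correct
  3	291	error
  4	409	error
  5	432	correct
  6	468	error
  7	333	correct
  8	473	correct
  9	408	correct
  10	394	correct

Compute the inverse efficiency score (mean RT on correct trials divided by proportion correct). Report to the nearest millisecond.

Correct trials (n=7): 361, 431, 432, 333, 473, 408, 394
Mean correct RT = 2832/7 = 404.5714 ms
Proportion correct = 7/10
IES = 404.5714 / (7/10) = 577.959 ms

578 ms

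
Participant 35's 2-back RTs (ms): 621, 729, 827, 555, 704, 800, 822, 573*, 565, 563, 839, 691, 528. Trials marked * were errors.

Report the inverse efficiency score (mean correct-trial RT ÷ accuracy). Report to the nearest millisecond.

Correct trials (n=12): 621, 729, 827, 555, 704, 800, 822, 565, 563, 839, 691, 528
Mean correct RT = 8244/12 = 687.0000 ms
Proportion correct = 12/13
IES = 687.0000 / (12/13) = 744.250 ms

744 ms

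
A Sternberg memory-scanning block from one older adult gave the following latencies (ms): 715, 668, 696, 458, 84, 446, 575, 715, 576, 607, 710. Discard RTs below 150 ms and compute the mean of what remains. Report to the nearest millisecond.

Excluded: 84
Retained (n=10): Σ = 6166
Mean = 6166/10 = 616.6000

617 ms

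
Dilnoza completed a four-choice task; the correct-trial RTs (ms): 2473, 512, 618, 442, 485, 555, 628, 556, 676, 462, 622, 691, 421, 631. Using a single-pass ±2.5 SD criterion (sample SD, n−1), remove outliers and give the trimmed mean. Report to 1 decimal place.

561.5 ms

n = 14, ΣRT = 9772, M = 698.000
Σ(x−M)² = 3491262.00; s = √(3491262.00/13) = 518.226
Cutoffs: 698.000 ± 2.5·518.226 → [-597.6, 1993.6]
Outside: 2473 → excluded.
Retained (n=13): Σ = 7299, mean = 7299/13 = 561.462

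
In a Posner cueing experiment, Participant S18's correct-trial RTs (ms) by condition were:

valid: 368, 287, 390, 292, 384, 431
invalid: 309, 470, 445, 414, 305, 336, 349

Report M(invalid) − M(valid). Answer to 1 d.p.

16.8 ms

M(valid) = 2152/6 = 358.667
M(invalid) = 2628/7 = 375.429
Difference = 375.429 − 358.667 = 16.762 ms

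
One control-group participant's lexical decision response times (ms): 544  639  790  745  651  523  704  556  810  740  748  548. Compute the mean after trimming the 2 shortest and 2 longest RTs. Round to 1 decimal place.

666.4 ms

Sorted: 523, 544, 548, 556, 639, 651, 704, 740, 745, 748, 790, 810
Drop lowest 2 (523, 544) and highest 2 (790, 810)
Remaining (n=8): Σ = 5331, mean = 5331/8 = 666.375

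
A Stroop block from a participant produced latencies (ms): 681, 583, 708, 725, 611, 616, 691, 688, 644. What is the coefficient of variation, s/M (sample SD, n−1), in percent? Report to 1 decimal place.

7.4%

n = 9, Σ = 5947, M = 660.7778
Σ(x−M)² = 19231.556; s = √(19231.556/8) = 49.0300
CV = 49.0300 / 660.7778 = 0.07420 = 7.420%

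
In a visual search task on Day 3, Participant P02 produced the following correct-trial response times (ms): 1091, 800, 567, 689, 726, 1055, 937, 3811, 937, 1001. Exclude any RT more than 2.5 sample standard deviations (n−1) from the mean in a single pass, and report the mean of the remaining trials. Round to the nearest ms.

867 ms

n = 10, ΣRT = 11614, M = 1161.400
Σ(x−M)² = 8059752.40; s = √(8059752.40/9) = 946.323
Cutoffs: 1161.400 ± 2.5·946.323 → [-1204.4, 3527.2]
Outside: 3811 → excluded.
Retained (n=9): Σ = 7803, mean = 7803/9 = 867.000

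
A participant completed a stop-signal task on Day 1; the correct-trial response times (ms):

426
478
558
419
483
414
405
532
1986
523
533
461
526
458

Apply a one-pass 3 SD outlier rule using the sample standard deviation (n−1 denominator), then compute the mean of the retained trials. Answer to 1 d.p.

478.2 ms

n = 14, ΣRT = 8202, M = 585.857
Σ(x−M)² = 2144193.71; s = √(2144193.71/13) = 406.126
Cutoffs: 585.857 ± 3·406.126 → [-632.5, 1804.2]
Outside: 1986 → excluded.
Retained (n=13): Σ = 6216, mean = 6216/13 = 478.154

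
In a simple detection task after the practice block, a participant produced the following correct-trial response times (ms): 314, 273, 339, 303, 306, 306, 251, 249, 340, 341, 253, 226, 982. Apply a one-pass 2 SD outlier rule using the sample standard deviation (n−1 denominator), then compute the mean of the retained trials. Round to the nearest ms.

n = 13, ΣRT = 4483, M = 344.846
Σ(x−M)² = 457473.69; s = √(457473.69/12) = 195.251
Cutoffs: 344.846 ± 2·195.251 → [-45.7, 735.3]
Outside: 982 → excluded.
Retained (n=12): Σ = 3501, mean = 3501/12 = 291.750

292 ms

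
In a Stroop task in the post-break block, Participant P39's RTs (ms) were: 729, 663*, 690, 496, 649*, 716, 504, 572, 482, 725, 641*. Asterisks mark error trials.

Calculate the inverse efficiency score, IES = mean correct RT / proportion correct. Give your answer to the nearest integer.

Correct trials (n=8): 729, 690, 496, 716, 504, 572, 482, 725
Mean correct RT = 4914/8 = 614.2500 ms
Proportion correct = 8/11
IES = 614.2500 / (8/11) = 844.594 ms

845 ms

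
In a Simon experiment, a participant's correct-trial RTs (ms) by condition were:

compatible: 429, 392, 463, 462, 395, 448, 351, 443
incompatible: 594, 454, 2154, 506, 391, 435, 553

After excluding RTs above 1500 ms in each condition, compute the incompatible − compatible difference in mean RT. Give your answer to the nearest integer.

66 ms

incompatible: exclude 2154
M(compatible) = 3383/8 = 422.875
M(incompatible) = 2933/6 = 488.833
Difference = 488.833 − 422.875 = 65.958 ms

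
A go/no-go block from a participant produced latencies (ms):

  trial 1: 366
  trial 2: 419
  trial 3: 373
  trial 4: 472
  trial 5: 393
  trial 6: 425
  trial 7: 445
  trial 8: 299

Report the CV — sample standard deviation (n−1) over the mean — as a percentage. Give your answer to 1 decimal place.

13.5%

n = 8, Σ = 3192, M = 399.0000
Σ(x−M)² = 20322.000; s = √(20322.000/7) = 53.8808
CV = 53.8808 / 399.0000 = 0.13504 = 13.504%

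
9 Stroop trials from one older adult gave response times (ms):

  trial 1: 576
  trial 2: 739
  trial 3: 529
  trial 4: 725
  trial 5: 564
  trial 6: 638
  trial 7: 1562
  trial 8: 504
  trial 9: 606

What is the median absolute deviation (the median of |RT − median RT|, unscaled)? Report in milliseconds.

Sorted: 504, 529, 564, 576, 606, 638, 725, 739, 1562 → median = 606
|x − 606|: 30, 133, 77, 119, 42, 32, 956, 102, 0
Sorted deviations: 0, 30, 32, 42, 77, 102, 119, 133, 956 → MAD = 77

77 ms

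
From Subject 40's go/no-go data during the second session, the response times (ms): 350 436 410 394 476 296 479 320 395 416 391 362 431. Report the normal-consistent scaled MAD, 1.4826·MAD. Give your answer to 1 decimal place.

Sorted: 296, 320, 350, 362, 391, 394, 395, 410, 416, 431, 436, 476, 479 → median = 395
|x − 395| sorted: 0, 1, 4, 15, 21, 33, 36, 41, 45, 75, 81, 84, 99 → MAD = 36
Robust SD ≈ 1.4826 × 36 = 53.374

53.4 ms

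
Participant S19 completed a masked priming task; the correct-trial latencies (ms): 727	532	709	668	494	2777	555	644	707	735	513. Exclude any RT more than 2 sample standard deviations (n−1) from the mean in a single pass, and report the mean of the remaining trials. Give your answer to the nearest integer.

628 ms

n = 11, ΣRT = 9061, M = 823.727
Σ(x−M)² = 4278434.18; s = √(4278434.18/10) = 654.097
Cutoffs: 823.727 ± 2·654.097 → [-484.5, 2131.9]
Outside: 2777 → excluded.
Retained (n=10): Σ = 6284, mean = 6284/10 = 628.400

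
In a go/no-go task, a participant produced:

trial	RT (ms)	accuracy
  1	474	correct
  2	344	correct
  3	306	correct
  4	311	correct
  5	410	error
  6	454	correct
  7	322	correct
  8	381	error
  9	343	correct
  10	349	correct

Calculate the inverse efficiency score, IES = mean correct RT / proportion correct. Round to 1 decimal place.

Correct trials (n=8): 474, 344, 306, 311, 454, 322, 343, 349
Mean correct RT = 2903/8 = 362.8750 ms
Proportion correct = 8/10
IES = 362.8750 / (8/10) = 453.594 ms

453.6 ms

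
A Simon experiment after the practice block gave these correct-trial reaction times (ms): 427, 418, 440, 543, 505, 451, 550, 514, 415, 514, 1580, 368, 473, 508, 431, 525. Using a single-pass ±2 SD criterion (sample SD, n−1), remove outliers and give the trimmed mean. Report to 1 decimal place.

n = 16, ΣRT = 8662, M = 541.375
Σ(x−M)² = 1192657.75; s = √(1192657.75/15) = 281.976
Cutoffs: 541.375 ± 2·281.976 → [-22.6, 1105.3]
Outside: 1580 → excluded.
Retained (n=15): Σ = 7082, mean = 7082/15 = 472.133

472.1 ms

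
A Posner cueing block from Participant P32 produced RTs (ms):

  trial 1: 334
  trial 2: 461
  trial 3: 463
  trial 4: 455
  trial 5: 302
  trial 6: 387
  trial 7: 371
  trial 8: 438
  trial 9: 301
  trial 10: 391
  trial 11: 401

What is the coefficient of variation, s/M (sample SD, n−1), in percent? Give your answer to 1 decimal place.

n = 11, Σ = 4304, M = 391.2727
Σ(x−M)² = 36174.182; s = √(36174.182/10) = 60.1450
CV = 60.1450 / 391.2727 = 0.15372 = 15.372%

15.4%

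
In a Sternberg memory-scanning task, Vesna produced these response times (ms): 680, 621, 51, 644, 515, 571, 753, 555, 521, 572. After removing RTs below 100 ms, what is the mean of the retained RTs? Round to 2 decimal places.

603.56 ms

Excluded: 51
Retained (n=9): Σ = 5432
Mean = 5432/9 = 603.5556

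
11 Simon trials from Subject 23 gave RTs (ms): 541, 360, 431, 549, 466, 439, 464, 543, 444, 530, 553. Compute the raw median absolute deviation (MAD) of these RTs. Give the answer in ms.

Sorted: 360, 431, 439, 444, 464, 466, 530, 541, 543, 549, 553 → median = 466
|x − 466|: 75, 106, 35, 83, 0, 27, 2, 77, 22, 64, 87
Sorted deviations: 0, 2, 22, 27, 35, 64, 75, 77, 83, 87, 106 → MAD = 64

64 ms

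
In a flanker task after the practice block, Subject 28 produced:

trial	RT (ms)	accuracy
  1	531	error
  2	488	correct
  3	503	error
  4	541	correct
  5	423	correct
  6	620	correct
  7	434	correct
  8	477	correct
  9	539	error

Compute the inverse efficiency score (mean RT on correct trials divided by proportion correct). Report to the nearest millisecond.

746 ms

Correct trials (n=6): 488, 541, 423, 620, 434, 477
Mean correct RT = 2983/6 = 497.1667 ms
Proportion correct = 6/9
IES = 497.1667 / (6/9) = 745.750 ms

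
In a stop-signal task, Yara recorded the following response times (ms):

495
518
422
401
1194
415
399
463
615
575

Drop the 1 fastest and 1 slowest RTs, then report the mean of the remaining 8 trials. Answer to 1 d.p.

Sorted: 399, 401, 415, 422, 463, 495, 518, 575, 615, 1194
Drop lowest 1 (399) and highest 1 (1194)
Remaining (n=8): Σ = 3904, mean = 3904/8 = 488.000

488.0 ms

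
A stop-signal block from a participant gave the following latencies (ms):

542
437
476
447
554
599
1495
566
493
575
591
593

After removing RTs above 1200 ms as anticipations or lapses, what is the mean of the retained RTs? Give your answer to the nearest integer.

534 ms

Excluded: 1495
Retained (n=11): Σ = 5873
Mean = 5873/11 = 533.9091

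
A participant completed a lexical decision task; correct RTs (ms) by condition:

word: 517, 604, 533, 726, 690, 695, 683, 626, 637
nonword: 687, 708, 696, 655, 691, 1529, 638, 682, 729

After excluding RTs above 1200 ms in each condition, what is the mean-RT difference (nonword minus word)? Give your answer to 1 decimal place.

nonword: exclude 1529
M(word) = 5711/9 = 634.556
M(nonword) = 5486/8 = 685.750
Difference = 685.750 − 634.556 = 51.194 ms

51.2 ms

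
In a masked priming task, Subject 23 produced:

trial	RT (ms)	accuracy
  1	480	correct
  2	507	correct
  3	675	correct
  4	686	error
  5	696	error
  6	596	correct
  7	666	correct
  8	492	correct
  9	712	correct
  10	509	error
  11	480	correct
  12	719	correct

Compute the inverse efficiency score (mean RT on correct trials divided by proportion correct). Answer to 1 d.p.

789.2 ms

Correct trials (n=9): 480, 507, 675, 596, 666, 492, 712, 480, 719
Mean correct RT = 5327/9 = 591.8889 ms
Proportion correct = 9/12
IES = 591.8889 / (9/12) = 789.185 ms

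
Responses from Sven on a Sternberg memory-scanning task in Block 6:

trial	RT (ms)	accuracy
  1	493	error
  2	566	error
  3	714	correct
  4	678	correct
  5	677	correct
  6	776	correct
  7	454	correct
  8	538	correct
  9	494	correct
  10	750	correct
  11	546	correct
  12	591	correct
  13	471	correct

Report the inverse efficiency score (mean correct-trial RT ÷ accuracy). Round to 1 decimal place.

718.7 ms

Correct trials (n=11): 714, 678, 677, 776, 454, 538, 494, 750, 546, 591, 471
Mean correct RT = 6689/11 = 608.0909 ms
Proportion correct = 11/13
IES = 608.0909 / (11/13) = 718.653 ms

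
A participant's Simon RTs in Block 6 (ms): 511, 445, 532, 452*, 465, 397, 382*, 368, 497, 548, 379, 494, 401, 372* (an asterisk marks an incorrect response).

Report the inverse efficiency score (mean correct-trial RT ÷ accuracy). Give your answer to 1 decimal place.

582.8 ms

Correct trials (n=11): 511, 445, 532, 465, 397, 368, 497, 548, 379, 494, 401
Mean correct RT = 5037/11 = 457.9091 ms
Proportion correct = 11/14
IES = 457.9091 / (11/14) = 582.793 ms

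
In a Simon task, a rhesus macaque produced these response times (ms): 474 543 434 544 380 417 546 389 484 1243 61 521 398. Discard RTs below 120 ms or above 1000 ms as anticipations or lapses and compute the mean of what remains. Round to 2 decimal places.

466.36 ms

Excluded: 61, 1243
Retained (n=11): Σ = 5130
Mean = 5130/11 = 466.3636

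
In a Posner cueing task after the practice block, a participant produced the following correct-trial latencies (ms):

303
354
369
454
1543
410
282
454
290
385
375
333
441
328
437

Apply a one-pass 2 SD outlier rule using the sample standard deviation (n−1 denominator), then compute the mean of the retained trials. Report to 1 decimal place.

n = 15, ΣRT = 6758, M = 450.533
Σ(x−M)² = 1326159.73; s = √(1326159.73/14) = 307.775
Cutoffs: 450.533 ± 2·307.775 → [-165.0, 1066.1]
Outside: 1543 → excluded.
Retained (n=14): Σ = 5215, mean = 5215/14 = 372.500

372.5 ms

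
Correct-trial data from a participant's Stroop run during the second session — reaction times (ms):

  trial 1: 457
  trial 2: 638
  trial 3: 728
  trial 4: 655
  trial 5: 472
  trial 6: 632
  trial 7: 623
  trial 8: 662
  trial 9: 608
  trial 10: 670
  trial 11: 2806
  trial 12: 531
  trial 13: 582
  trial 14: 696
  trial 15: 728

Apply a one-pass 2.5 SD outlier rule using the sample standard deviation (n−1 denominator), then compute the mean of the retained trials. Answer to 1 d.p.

620.1 ms

n = 15, ΣRT = 11488, M = 765.867
Σ(x−M)² = 4552491.73; s = √(4552491.73/14) = 570.244
Cutoffs: 765.867 ± 2.5·570.244 → [-659.7, 2191.5]
Outside: 2806 → excluded.
Retained (n=14): Σ = 8682, mean = 8682/14 = 620.143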